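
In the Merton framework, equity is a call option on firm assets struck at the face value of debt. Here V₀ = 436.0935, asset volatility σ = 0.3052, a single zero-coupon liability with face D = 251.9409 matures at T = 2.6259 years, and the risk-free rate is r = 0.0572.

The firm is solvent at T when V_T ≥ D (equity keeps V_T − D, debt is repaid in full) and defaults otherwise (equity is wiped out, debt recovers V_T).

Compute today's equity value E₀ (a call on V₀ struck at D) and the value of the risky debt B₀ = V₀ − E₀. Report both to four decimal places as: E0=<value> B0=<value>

E0=224.5908 B0=211.5027

d₁ = [ln(V₀/D) + (r + σ²/2)T] / (σ√T)
   = [ln(436.0935/251.9409) + (0.0572 + 0.5·0.3052²)·2.6259] / (0.3052·√2.6259)
   = [0.548662 + 0.272499] / 0.494565 = 1.660369
d₂ = d₁ − σ√T = 1.660369 − 0.494565 = 1.165804
N(d₁) = 0.951580,  N(d₂) = 0.878153,  e^(−rT) = 0.860535
E₀ = V₀·N(d₁) − D·e^(−rT)·N(d₂)
   = 436.0935·0.951580 − 251.9409·0.860535·0.878153 = 224.590823
B₀ = V₀ − E₀ = 436.0935 − 224.590823 = 211.502677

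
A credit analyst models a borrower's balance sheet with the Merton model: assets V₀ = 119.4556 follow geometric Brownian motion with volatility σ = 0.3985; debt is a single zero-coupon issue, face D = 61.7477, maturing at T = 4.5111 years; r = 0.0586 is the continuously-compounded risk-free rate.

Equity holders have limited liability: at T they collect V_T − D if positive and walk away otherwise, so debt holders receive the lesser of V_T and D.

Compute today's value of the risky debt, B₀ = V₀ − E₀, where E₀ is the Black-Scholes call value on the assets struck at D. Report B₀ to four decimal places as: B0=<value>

B0=43.2153

d₁ = [ln(V₀/D) + (r + σ²/2)T] / (σ√T)
   = [ln(119.4556/61.7477) + (0.0586 + 0.5·0.3985²)·4.5111] / (0.3985·√4.5111)
   = [0.659888 + 0.622537] / 0.846388 = 1.515174
d₂ = d₁ − σ√T = 1.515174 − 0.846388 = 0.668785
N(d₁) = 0.935136,  N(d₂) = 0.748184,  e^(−rT) = 0.767704
E₀ = V₀·N(d₁) − D·e^(−rT)·N(d₂)
   = 119.4556·0.935136 − 61.7477·0.767704·0.748184 = 76.240311
B₀ = V₀ − E₀ = 119.4556 − 76.240311 = 43.215289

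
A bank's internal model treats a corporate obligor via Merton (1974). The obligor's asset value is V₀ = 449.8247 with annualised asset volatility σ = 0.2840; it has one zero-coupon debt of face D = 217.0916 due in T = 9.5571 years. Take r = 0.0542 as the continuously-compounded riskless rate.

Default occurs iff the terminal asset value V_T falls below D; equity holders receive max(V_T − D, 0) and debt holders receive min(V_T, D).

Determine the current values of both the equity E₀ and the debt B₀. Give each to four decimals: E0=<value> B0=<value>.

E0=327.4420 B0=122.3827

d₁ = [ln(V₀/D) + (r + σ²/2)T] / (σ√T)
   = [ln(449.8247/217.0916) + (0.0542 + 0.5·0.2840²)·9.5571] / (0.2840·√9.5571)
   = [0.728539 + 0.903414] / 0.877973 = 1.858772
d₂ = d₁ − σ√T = 1.858772 − 0.877973 = 0.980798
N(d₁) = 0.968470,  N(d₂) = 0.836654,  e^(−rT) = 0.595714
E₀ = V₀·N(d₁) − D·e^(−rT)·N(d₂)
   = 449.8247·0.968470 − 217.0916·0.595714·0.836654 = 327.442015
B₀ = V₀ − E₀ = 449.8247 − 327.442015 = 122.382685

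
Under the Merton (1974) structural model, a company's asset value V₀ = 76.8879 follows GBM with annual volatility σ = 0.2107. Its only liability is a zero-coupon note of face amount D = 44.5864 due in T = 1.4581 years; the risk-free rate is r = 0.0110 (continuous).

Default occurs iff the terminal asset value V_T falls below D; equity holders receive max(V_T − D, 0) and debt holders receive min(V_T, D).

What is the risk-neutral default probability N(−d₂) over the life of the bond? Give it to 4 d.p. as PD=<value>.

d₁ = [ln(V₀/D) + (r + σ²/2)T] / (σ√T)
   = [ln(76.8879/44.5864) + (0.0110 + 0.5·0.2107²)·1.4581] / (0.2107·√1.4581)
   = [0.544920 + 0.048405] / 0.254424 = 2.332030
d₂ = d₁ − σ√T = 2.332030 − 0.254424 = 2.077606
risk-neutral PD = N(−d₂) = N(-2.077606) = 0.018873

PD=0.0189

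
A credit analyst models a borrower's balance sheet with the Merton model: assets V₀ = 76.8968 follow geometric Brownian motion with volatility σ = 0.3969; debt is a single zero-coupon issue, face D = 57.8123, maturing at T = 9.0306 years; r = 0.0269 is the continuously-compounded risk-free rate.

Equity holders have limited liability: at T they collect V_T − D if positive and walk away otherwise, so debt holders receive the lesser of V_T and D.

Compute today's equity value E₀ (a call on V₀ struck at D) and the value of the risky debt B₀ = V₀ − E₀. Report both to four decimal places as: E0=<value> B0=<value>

E0=45.5061 B0=31.3907

d₁ = [ln(V₀/D) + (r + σ²/2)T] / (σ√T)
   = [ln(76.8968/57.8123) + (0.0269 + 0.5·0.3969²)·9.0306] / (0.3969·√9.0306)
   = [0.285263 + 0.954217] / 1.192722 = 1.039202
d₂ = d₁ − σ√T = 1.039202 − 1.192722 = -0.153521
N(d₁) = 0.850645,  N(d₂) = 0.438994,  e^(−rT) = 0.784332
E₀ = V₀·N(d₁) − D·e^(−rT)·N(d₂)
   = 76.8968·0.850645 − 57.8123·0.784332·0.438994 = 45.506096
B₀ = V₀ − E₀ = 76.8968 − 45.506096 = 31.390704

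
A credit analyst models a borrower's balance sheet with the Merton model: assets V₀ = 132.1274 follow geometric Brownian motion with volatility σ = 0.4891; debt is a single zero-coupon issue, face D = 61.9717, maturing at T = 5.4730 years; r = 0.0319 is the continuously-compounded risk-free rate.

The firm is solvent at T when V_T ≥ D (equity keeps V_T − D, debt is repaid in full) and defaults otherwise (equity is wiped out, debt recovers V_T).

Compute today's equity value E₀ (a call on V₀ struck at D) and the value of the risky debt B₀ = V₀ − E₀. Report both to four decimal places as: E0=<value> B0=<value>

E0=90.1841 B0=41.9433

d₁ = [ln(V₀/D) + (r + σ²/2)T] / (σ√T)
   = [ln(132.1274/61.9717) + (0.0319 + 0.5·0.4891²)·5.4730] / (0.4891·√5.4730)
   = [0.757089 + 0.829211] / 1.144222 = 1.386356
d₂ = d₁ − σ√T = 1.386356 − 1.144222 = 0.242134
N(d₁) = 0.917181,  N(d₂) = 0.595662,  e^(−rT) = 0.839802
E₀ = V₀·N(d₁) − D·e^(−rT)·N(d₂)
   = 132.1274·0.917181 − 61.9717·0.839802·0.595662 = 90.184118
B₀ = V₀ − E₀ = 132.1274 − 90.184118 = 41.943282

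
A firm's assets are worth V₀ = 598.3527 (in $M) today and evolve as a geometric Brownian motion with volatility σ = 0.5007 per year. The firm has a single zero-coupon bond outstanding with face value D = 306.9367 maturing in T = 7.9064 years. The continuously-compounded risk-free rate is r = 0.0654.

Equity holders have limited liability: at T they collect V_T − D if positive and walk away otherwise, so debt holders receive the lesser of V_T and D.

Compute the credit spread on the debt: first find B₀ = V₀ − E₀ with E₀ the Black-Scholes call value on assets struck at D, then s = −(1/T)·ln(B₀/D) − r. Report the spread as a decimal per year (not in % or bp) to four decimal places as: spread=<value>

d₁ = [ln(V₀/D) + (r + σ²/2)T] / (σ√T)
   = [ln(598.3527/306.9367) + (0.0654 + 0.5·0.5007²)·7.9064] / (0.5007·√7.9064)
   = [0.667539 + 1.508148] / 1.407884 = 1.545359
d₂ = d₁ − σ√T = 1.545359 − 1.407884 = 0.137475
N(d₁) = 0.938870,  N(d₂) = 0.554672,  e^(−rT) = 0.596260
E₀ = V₀·N(d₁) − D·e^(−rT)·N(d₂)
   = 598.3527·0.938870 − 306.9367·0.596260·0.554672 = 460.262755
B₀ = V₀ − E₀ = 598.3527 − 460.262755 = 138.089945
spread = −(1/T)·ln(B₀/D) − r = −(1/7.9064)·ln(138.089945/306.9367) − 0.0654 = 0.03562402

spread=0.0356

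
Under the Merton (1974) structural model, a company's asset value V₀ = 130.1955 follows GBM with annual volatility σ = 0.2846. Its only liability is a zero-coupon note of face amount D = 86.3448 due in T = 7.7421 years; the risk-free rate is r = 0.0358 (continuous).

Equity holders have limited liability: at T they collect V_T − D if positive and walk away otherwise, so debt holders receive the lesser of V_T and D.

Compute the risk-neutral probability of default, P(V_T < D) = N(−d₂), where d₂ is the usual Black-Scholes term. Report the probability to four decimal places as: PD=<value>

PD=0.3182

d₁ = [ln(V₀/D) + (r + σ²/2)T] / (σ√T)
   = [ln(130.1955/86.3448) + (0.0358 + 0.5·0.2846²)·7.7421] / (0.2846·√7.7421)
   = [0.410689 + 0.590711] / 0.791889 = 1.264571
d₂ = d₁ − σ√T = 1.264571 − 0.791889 = 0.472682
risk-neutral PD = N(−d₂) = N(-0.472682) = 0.318220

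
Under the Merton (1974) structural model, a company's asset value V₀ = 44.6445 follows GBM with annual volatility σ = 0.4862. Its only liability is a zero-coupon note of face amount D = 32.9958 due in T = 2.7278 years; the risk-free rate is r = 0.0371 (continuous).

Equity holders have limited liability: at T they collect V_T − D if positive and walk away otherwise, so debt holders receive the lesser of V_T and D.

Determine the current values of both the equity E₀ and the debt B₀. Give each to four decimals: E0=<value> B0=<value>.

E0=20.3653 B0=24.2792

d₁ = [ln(V₀/D) + (r + σ²/2)T] / (σ√T)
   = [ln(44.6445/32.9958) + (0.0371 + 0.5·0.4862²)·2.7278] / (0.4862·√2.7278)
   = [0.302351 + 0.423614] / 0.803010 = 0.904054
d₂ = d₁ − σ√T = 0.904054 − 0.803010 = 0.101044
N(d₁) = 0.817017,  N(d₂) = 0.540242,  e^(−rT) = 0.903751
E₀ = V₀·N(d₁) − D·e^(−rT)·N(d₂)
   = 44.6445·0.817017 − 32.9958·0.903751·0.540242 = 20.365287
B₀ = V₀ − E₀ = 44.6445 − 20.365287 = 24.279213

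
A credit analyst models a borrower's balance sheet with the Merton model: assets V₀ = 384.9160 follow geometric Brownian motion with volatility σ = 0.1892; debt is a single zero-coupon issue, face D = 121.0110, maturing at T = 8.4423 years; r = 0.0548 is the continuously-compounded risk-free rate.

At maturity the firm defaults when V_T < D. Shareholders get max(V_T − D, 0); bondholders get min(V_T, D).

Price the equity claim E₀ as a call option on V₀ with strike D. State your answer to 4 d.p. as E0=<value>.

E0=308.7670

d₁ = [ln(V₀/D) + (r + σ²/2)T] / (σ√T)
   = [ln(384.9160/121.0110) + (0.0548 + 0.5·0.1892²)·8.4423] / (0.1892·√8.4423)
   = [1.157144 + 0.613741] / 0.549733 = 3.221356
d₂ = d₁ − σ√T = 3.221356 − 0.549733 = 2.671624
N(d₁) = 0.999362,  N(d₂) = 0.996226,  e^(−rT) = 0.629620
E₀ = V₀·N(d₁) − D·e^(−rT)·N(d₂)
   = 384.9160·0.999362 − 121.0110·0.629620·0.996226 = 308.767012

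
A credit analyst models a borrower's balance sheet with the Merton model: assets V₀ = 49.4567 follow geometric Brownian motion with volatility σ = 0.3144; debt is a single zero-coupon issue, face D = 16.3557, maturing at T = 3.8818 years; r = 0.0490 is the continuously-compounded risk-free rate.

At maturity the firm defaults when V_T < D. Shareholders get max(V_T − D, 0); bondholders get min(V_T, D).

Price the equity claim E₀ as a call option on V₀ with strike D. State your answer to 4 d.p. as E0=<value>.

d₁ = [ln(V₀/D) + (r + σ²/2)T] / (σ√T)
   = [ln(49.4567/16.3557) + (0.0490 + 0.5·0.3144²)·3.8818] / (0.3144·√3.8818)
   = [1.106521 + 0.382061] / 0.619440 = 2.403110
d₂ = d₁ − σ√T = 2.403110 − 0.619440 = 1.783670
N(d₁) = 0.991872,  N(d₂) = 0.962761,  e^(−rT) = 0.826787
E₀ = V₀·N(d₁) − D·e^(−rT)·N(d₂)
   = 49.4567·0.991872 − 16.3557·0.826787·0.962761 = 36.035595

E0=36.0356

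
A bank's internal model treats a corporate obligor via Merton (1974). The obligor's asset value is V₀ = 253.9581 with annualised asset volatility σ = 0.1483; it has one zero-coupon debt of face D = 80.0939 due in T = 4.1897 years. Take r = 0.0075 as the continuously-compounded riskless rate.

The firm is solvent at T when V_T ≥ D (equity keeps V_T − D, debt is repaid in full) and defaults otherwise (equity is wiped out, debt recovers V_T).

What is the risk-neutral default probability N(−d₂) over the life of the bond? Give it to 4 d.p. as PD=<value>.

d₁ = [ln(V₀/D) + (r + σ²/2)T] / (σ√T)
   = [ln(253.9581/80.0939) + (0.0075 + 0.5·0.1483²)·4.1897] / (0.1483·√4.1897)
   = [1.153970 + 0.077495] / 0.303552 = 4.056852
d₂ = d₁ − σ√T = 4.056852 − 0.303552 = 3.753300
risk-neutral PD = N(−d₂) = N(-3.753300) = 0.000087

PD=0.0001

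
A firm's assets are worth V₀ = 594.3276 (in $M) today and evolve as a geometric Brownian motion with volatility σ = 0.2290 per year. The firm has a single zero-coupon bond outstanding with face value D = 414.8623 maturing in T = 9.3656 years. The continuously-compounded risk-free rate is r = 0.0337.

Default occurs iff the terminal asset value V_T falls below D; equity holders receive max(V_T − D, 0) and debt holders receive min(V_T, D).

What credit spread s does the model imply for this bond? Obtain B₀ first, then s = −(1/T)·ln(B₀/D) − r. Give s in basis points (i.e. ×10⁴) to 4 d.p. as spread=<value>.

d₁ = [ln(V₀/D) + (r + σ²/2)T] / (σ√T)
   = [ln(594.3276/414.8623) + (0.0337 + 0.5·0.2290²)·9.3656] / (0.2290·√9.3656)
   = [0.359484 + 0.561191] / 0.700815 = 1.313721
d₂ = d₁ − σ√T = 1.313721 − 0.700815 = 0.612907
N(d₁) = 0.905530,  N(d₂) = 0.730031,  e^(−rT) = 0.729336
E₀ = V₀·N(d₁) − D·e^(−rT)·N(d₂)
   = 594.3276·0.905530 − 414.8623·0.729336·0.730031 = 317.293083
B₀ = V₀ − E₀ = 594.3276 − 317.293083 = 277.034517
spread = −(1/T)·ln(B₀/D) − r = −(1/9.3656)·ln(277.034517/414.8623) − 0.0337 = 0.00941572
in basis points: 0.00941572 × 10⁴ = 94.1572 bp

spread=94.1572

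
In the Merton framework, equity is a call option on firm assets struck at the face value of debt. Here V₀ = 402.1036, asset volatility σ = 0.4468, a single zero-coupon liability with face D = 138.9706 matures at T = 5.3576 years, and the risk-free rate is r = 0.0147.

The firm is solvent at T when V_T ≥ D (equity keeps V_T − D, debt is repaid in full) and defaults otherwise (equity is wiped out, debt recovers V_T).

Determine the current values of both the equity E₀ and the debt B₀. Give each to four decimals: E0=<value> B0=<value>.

E0=288.3372 B0=113.7664

d₁ = [ln(V₀/D) + (r + σ²/2)T] / (σ√T)
   = [ln(402.1036/138.9706) + (0.0147 + 0.5·0.4468²)·5.3576] / (0.4468·√5.3576)
   = [1.062447 + 0.613526] / 1.034185 = 1.620574
d₂ = d₁ − σ√T = 1.620574 − 1.034185 = 0.586389
N(d₁) = 0.947445,  N(d₂) = 0.721193,  e^(−rT) = 0.924265
E₀ = V₀·N(d₁) − D·e^(−rT)·N(d₂)
   = 402.1036·0.947445 − 138.9706·0.924265·0.721193 = 288.337169
B₀ = V₀ − E₀ = 402.1036 − 288.337169 = 113.766431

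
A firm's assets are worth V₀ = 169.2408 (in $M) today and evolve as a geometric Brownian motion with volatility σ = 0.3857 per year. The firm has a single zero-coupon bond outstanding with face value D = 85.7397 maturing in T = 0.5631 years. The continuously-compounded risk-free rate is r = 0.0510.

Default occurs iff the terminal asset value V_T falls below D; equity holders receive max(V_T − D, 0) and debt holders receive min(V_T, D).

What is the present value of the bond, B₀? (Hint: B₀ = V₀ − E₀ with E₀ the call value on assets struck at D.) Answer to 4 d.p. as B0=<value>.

B0=83.2325

d₁ = [ln(V₀/D) + (r + σ²/2)T] / (σ√T)
   = [ln(169.2408/85.7397) + (0.0510 + 0.5·0.3857²)·0.5631] / (0.3857·√0.5631)
   = [0.680007 + 0.070603] / 0.289429 = 2.593412
d₂ = d₁ − σ√T = 2.593412 − 0.289429 = 2.303983
N(d₁) = 0.995249,  N(d₂) = 0.989388,  e^(−rT) = 0.971690
E₀ = V₀·N(d₁) − D·e^(−rT)·N(d₂)
   = 169.2408·0.995249 − 85.7397·0.971690·0.989388 = 86.008319
B₀ = V₀ − E₀ = 169.2408 − 86.008319 = 83.232481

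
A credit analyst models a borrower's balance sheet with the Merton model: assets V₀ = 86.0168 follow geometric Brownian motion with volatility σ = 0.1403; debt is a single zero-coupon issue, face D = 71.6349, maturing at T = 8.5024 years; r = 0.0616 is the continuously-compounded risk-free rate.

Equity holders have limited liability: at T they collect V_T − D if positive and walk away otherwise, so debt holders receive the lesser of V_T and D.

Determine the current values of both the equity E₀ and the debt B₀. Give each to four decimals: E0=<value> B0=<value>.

E0=44.0037 B0=42.0131

d₁ = [ln(V₀/D) + (r + σ²/2)T] / (σ√T)
   = [ln(86.0168/71.6349) + (0.0616 + 0.5·0.1403²)·8.5024] / (0.1403·√8.5024)
   = [0.182960 + 0.607429] / 0.409099 = 1.932024
d₂ = d₁ − σ√T = 1.932024 − 0.409099 = 1.522925
N(d₁) = 0.973322,  N(d₂) = 0.936111,  e^(−rT) = 0.592297
E₀ = V₀·N(d₁) − D·e^(−rT)·N(d₂)
   = 86.0168·0.973322 − 71.6349·0.592297·0.936111 = 44.003658
B₀ = V₀ − E₀ = 86.0168 − 44.003658 = 42.013142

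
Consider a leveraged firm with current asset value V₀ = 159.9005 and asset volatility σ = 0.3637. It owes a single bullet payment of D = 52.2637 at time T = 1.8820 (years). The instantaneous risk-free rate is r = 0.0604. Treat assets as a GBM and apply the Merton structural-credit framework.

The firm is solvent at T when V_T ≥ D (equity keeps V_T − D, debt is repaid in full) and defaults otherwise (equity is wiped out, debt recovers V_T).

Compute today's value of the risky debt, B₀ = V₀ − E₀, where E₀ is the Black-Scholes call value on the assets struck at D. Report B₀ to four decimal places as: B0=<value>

d₁ = [ln(V₀/D) + (r + σ²/2)T] / (σ√T)
   = [ln(159.9005/52.2637) + (0.0604 + 0.5·0.3637²)·1.8820] / (0.3637·√1.8820)
   = [1.118250 + 0.238146] / 0.498946 = 2.718525
d₂ = d₁ − σ√T = 2.718525 − 0.498946 = 2.219579
N(d₁) = 0.996721,  N(d₂) = 0.986776,  e^(−rT) = 0.892550
E₀ = V₀·N(d₁) − D·e^(−rT)·N(d₂)
   = 159.9005·0.996721 − 52.2637·0.892550·0.986776 = 113.345131
B₀ = V₀ − E₀ = 159.9005 − 113.345131 = 46.555369

B0=46.5554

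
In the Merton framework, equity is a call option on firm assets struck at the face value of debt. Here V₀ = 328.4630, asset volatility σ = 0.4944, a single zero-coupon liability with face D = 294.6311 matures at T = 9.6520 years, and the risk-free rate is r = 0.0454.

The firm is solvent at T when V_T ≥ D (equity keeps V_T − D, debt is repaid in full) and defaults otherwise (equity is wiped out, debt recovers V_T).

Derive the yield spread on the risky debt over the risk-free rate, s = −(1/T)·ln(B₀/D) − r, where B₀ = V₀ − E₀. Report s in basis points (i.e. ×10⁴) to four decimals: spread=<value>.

d₁ = [ln(V₀/D) + (r + σ²/2)T] / (σ√T)
   = [ln(328.4630/294.6311) + (0.0454 + 0.5·0.4944²)·9.6520] / (0.4944·√9.6520)
   = [0.108700 + 1.617827] / 1.535986 = 1.124051
d₂ = d₁ − σ√T = 1.124051 − 1.535986 = -0.411934
N(d₁) = 0.869504,  N(d₂) = 0.340194,  e^(−rT) = 0.645196
E₀ = V₀·N(d₁) − D·e^(−rT)·N(d₂)
   = 328.4630·0.869504 − 294.6311·0.645196·0.340194 = 220.930913
B₀ = V₀ − E₀ = 328.4630 − 220.930913 = 107.532087
spread = −(1/T)·ln(B₀/D) − r = −(1/9.6520)·ln(107.532087/294.6311) − 0.0454 = 0.05902756
in basis points: 0.05902756 × 10⁴ = 590.2756 bp

spread=590.2756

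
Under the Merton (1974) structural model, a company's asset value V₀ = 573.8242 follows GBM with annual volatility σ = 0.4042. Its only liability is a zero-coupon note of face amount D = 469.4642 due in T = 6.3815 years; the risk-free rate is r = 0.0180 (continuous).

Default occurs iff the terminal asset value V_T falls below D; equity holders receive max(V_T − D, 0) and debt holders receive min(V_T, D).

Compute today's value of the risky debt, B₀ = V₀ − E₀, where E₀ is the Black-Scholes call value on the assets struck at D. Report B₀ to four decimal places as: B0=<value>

d₁ = [ln(V₀/D) + (r + σ²/2)T] / (σ√T)
   = [ln(573.8242/469.4642) + (0.0180 + 0.5·0.4042²)·6.3815] / (0.4042·√6.3815)
   = [0.200731 + 0.636164] / 1.021075 = 0.819622
d₂ = d₁ − σ√T = 0.819622 − 1.021075 = -0.201454
N(d₁) = 0.793784,  N(d₂) = 0.420172,  e^(−rT) = 0.891485
E₀ = V₀·N(d₁) − D·e^(−rT)·N(d₂)
   = 573.8242·0.793784 − 469.4642·0.891485·0.420172 = 279.642067
B₀ = V₀ − E₀ = 573.8242 − 279.642067 = 294.182133

B0=294.1821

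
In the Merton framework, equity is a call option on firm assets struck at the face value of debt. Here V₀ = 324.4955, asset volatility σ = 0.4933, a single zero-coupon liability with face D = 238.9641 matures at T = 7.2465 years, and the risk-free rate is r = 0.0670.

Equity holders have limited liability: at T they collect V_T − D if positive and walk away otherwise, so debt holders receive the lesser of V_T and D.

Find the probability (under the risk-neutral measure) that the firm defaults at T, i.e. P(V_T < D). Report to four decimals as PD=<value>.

d₁ = [ln(V₀/D) + (r + σ²/2)T] / (σ√T)
   = [ln(324.4955/238.9641) + (0.0670 + 0.5·0.4933²)·7.2465] / (0.4933·√7.2465)
   = [0.305958 + 1.367215] / 1.327930 = 1.259986
d₂ = d₁ − σ√T = 1.259986 − 1.327930 = -0.067944
risk-neutral PD = N(−d₂) = N(0.067944) = 0.527085

PD=0.5271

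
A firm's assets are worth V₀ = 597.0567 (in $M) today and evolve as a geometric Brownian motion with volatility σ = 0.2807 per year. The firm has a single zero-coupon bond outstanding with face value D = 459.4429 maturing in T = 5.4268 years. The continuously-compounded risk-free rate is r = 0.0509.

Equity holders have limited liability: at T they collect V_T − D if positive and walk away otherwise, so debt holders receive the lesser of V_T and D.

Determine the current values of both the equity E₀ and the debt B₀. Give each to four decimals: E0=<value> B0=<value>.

d₁ = [ln(V₀/D) + (r + σ²/2)T] / (σ√T)
   = [ln(597.0567/459.4429) + (0.0509 + 0.5·0.2807²)·5.4268] / (0.2807·√5.4268)
   = [0.261997 + 0.490020] / 0.653904 = 1.150041
d₂ = d₁ − σ√T = 1.150041 − 0.653904 = 0.496137
N(d₁) = 0.874937,  N(d₂) = 0.690101,  e^(−rT) = 0.758643
E₀ = V₀·N(d₁) − D·e^(−rT)·N(d₂)
   = 597.0567·0.874937 − 459.4429·0.758643·0.690101 = 281.849888
B₀ = V₀ − E₀ = 597.0567 − 281.849888 = 315.206812

E0=281.8499 B0=315.2068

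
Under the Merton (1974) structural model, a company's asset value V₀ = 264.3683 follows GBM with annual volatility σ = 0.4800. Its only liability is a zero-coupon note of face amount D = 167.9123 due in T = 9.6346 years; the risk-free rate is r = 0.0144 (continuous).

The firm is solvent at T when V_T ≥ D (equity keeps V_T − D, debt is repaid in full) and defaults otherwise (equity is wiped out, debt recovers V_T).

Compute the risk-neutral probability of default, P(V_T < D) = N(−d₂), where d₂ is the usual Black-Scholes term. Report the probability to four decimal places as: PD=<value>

PD=0.6358

d₁ = [ln(V₀/D) + (r + σ²/2)T] / (σ√T)
   = [ln(264.3683/167.9123) + (0.0144 + 0.5·0.4800²)·9.6346] / (0.4800·√9.6346)
   = [0.453901 + 1.248644] / 1.489903 = 1.142722
d₂ = d₁ − σ√T = 1.142722 − 1.489903 = -0.347181
risk-neutral PD = N(−d₂) = N(0.347181) = 0.635772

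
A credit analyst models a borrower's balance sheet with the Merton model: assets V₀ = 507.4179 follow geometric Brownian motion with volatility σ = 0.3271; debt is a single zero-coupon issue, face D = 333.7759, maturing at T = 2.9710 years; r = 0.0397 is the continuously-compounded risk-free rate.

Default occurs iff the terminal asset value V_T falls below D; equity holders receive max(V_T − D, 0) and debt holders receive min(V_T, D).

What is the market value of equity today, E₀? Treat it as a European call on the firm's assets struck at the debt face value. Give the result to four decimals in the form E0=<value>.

E0=230.2370

d₁ = [ln(V₀/D) + (r + σ²/2)T] / (σ√T)
   = [ln(507.4179/333.7759) + (0.0397 + 0.5·0.3271²)·2.9710] / (0.3271·√2.9710)
   = [0.418865 + 0.276889] / 0.563809 = 1.234025
d₂ = d₁ − σ√T = 1.234025 − 0.563809 = 0.670216
N(d₁) = 0.891403,  N(d₂) = 0.748640,  e^(−rT) = 0.888742
E₀ = V₀·N(d₁) − D·e^(−rT)·N(d₂)
   = 507.4179·0.891403 − 333.7759·0.888742·0.748640 = 230.236966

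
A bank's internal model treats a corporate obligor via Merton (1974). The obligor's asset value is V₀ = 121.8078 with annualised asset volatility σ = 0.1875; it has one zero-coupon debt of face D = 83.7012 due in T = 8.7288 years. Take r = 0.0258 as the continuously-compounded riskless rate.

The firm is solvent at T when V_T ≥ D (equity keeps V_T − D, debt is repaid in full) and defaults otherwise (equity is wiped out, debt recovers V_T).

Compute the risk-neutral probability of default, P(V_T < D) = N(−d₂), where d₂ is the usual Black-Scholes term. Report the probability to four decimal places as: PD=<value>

d₁ = [ln(V₀/D) + (r + σ²/2)T] / (σ√T)
   = [ln(121.8078/83.7012) + (0.0258 + 0.5·0.1875²)·8.7288] / (0.1875·√8.7288)
   = [0.375191 + 0.378639] / 0.553960 = 1.360802
d₂ = d₁ − σ√T = 1.360802 − 0.553960 = 0.806842
risk-neutral PD = N(−d₂) = N(-0.806842) = 0.209879

PD=0.2099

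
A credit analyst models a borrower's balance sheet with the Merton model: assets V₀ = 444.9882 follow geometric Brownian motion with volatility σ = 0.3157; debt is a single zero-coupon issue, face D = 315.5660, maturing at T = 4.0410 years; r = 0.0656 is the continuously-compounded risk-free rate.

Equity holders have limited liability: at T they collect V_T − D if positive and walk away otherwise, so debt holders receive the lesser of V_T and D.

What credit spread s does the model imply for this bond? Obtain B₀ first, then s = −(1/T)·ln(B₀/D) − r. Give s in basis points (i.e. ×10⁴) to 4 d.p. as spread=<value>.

d₁ = [ln(V₀/D) + (r + σ²/2)T] / (σ√T)
   = [ln(444.9882/315.5660) + (0.0656 + 0.5·0.3157²)·4.0410] / (0.3157·√4.0410)
   = [0.343680 + 0.466466] / 0.634628 = 1.276568
d₂ = d₁ − σ√T = 1.276568 − 0.634628 = 0.641941
N(d₁) = 0.899123,  N(d₂) = 0.739544,  e^(−rT) = 0.767137
E₀ = V₀·N(d₁) − D·e^(−rT)·N(d₂)
   = 444.9882·0.899123 − 315.5660·0.767137·0.739544 = 221.068336
B₀ = V₀ − E₀ = 444.9882 − 221.068336 = 223.919864
spread = −(1/T)·ln(B₀/D) − r = −(1/4.0410)·ln(223.919864/315.5660) − 0.0656 = 0.01929968
in basis points: 0.01929968 × 10⁴ = 192.9968 bp

spread=192.9968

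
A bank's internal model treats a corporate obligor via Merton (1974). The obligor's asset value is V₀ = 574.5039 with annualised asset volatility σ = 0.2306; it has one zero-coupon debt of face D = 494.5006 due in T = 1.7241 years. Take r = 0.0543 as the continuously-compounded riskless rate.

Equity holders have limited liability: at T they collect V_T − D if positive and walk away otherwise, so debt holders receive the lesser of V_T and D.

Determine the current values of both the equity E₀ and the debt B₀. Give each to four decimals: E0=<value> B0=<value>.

E0=142.4411 B0=432.0628

d₁ = [ln(V₀/D) + (r + σ²/2)T] / (σ√T)
   = [ln(574.5039/494.5006) + (0.0543 + 0.5·0.2306²)·1.7241] / (0.2306·√1.7241)
   = [0.149959 + 0.139459] / 0.302789 = 0.955839
d₂ = d₁ − σ√T = 0.955839 − 0.302789 = 0.653050
N(d₁) = 0.830423,  N(d₂) = 0.743138,  e^(−rT) = 0.910630
E₀ = V₀·N(d₁) − D·e^(−rT)·N(d₂)
   = 574.5039·0.830423 − 494.5006·0.910630·0.743138 = 142.441129
B₀ = V₀ − E₀ = 574.5039 − 142.441129 = 432.062771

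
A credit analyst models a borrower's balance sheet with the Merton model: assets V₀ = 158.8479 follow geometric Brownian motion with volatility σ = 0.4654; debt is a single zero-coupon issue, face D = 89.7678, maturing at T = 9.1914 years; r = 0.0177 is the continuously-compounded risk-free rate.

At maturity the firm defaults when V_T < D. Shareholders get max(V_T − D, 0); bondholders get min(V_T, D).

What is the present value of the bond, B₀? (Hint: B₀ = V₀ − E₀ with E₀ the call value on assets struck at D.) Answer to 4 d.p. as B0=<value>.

d₁ = [ln(V₀/D) + (r + σ²/2)T] / (σ√T)
   = [ln(158.8479/89.7678) + (0.0177 + 0.5·0.4654²)·9.1914] / (0.4654·√9.1914)
   = [0.570721 + 1.158103] / 1.410968 = 1.225275
d₂ = d₁ − σ√T = 1.225275 − 1.410968 = -0.185693
N(d₁) = 0.889764,  N(d₂) = 0.426343,  e^(−rT) = 0.849856
E₀ = V₀·N(d₁) − D·e^(−rT)·N(d₂)
   = 158.8479·0.889764 − 89.7678·0.849856·0.426343 = 108.811596
B₀ = V₀ − E₀ = 158.8479 − 108.811596 = 50.036304

B0=50.0363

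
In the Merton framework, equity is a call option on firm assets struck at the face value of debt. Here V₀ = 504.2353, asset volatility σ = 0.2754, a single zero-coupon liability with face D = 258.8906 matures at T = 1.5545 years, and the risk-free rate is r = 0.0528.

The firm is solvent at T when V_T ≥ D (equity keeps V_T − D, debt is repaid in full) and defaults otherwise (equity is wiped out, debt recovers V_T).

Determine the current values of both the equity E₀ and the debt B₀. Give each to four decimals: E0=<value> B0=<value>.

E0=266.3529 B0=237.8824

d₁ = [ln(V₀/D) + (r + σ²/2)T] / (σ√T)
   = [ln(504.2353/258.8906) + (0.0528 + 0.5·0.2754²)·1.5545] / (0.2754·√1.5545)
   = [0.666637 + 0.141028] / 0.343368 = 2.352190
d₂ = d₁ − σ√T = 2.352190 − 0.343368 = 2.008822
N(d₁) = 0.990668,  N(d₂) = 0.977722,  e^(−rT) = 0.921200
E₀ = V₀·N(d₁) − D·e^(−rT)·N(d₂)
   = 504.2353·0.990668 − 258.8906·0.921200·0.977722 = 266.352905
B₀ = V₀ − E₀ = 504.2353 − 266.352905 = 237.882395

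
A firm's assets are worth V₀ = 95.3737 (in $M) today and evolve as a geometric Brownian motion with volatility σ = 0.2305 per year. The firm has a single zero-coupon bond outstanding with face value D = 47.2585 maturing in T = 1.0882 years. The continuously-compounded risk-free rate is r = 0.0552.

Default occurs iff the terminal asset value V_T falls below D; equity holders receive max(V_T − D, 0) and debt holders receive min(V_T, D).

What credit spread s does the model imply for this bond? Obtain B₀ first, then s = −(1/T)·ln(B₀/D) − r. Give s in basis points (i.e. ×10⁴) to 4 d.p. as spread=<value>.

d₁ = [ln(V₀/D) + (r + σ²/2)T] / (σ√T)
   = [ln(95.3737/47.2585) + (0.0552 + 0.5·0.2305²)·1.0882] / (0.2305·√1.0882)
   = [0.702170 + 0.088977] / 0.240450 = 3.290273
d₂ = d₁ − σ√T = 3.290273 − 0.240450 = 3.049823
N(d₁) = 0.999500,  N(d₂) = 0.998855,  e^(−rT) = 0.941700
E₀ = V₀·N(d₁) − D·e^(−rT)·N(d₂)
   = 95.3737·0.999500 − 47.2585·0.941700·0.998855 = 50.873597
B₀ = V₀ − E₀ = 95.3737 − 50.873597 = 44.500103
spread = −(1/T)·ln(B₀/D) − r = −(1/1.0882)·ln(44.500103/47.2585) − 0.0552 = 0.00006652
in basis points: 0.00006652 × 10⁴ = 0.6652 bp

spread=0.6652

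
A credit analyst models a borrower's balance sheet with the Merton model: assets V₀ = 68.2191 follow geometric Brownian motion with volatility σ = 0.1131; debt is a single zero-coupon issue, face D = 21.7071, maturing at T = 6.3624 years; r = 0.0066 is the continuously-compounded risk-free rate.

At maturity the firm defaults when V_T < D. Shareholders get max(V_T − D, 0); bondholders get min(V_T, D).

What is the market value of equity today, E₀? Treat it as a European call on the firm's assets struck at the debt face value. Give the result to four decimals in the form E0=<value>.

E0=47.4047

d₁ = [ln(V₀/D) + (r + σ²/2)T] / (σ√T)
   = [ln(68.2191/21.7071) + (0.0066 + 0.5·0.1131²)·6.3624] / (0.1131·√6.3624)
   = [1.145085 + 0.082685] / 0.285281 = 4.303718
d₂ = d₁ − σ√T = 4.303718 − 0.285281 = 4.018437
N(d₁) = 0.999992,  N(d₂) = 0.999971,  e^(−rT) = 0.958878
E₀ = V₀·N(d₁) − D·e^(−rT)·N(d₂)
   = 68.2191·0.999992 − 21.7071·0.958878·0.999971 = 47.404685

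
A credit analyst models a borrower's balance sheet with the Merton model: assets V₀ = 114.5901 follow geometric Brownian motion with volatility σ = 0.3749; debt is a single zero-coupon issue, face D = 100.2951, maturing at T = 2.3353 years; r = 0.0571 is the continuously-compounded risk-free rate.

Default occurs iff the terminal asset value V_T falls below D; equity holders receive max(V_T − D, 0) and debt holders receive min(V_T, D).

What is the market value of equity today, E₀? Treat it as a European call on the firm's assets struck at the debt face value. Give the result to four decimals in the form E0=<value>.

d₁ = [ln(V₀/D) + (r + σ²/2)T] / (σ√T)
   = [ln(114.5901/100.2951) + (0.0571 + 0.5·0.3749²)·2.3353] / (0.3749·√2.3353)
   = [0.133245 + 0.297459] / 0.572910 = 0.751781
d₂ = d₁ − σ√T = 0.751781 − 0.572910 = 0.178871
N(d₁) = 0.773909,  N(d₂) = 0.570980,  e^(−rT) = 0.875163
E₀ = V₀·N(d₁) − D·e^(−rT)·N(d₂)
   = 114.5901·0.773909 − 100.2951·0.875163·0.570980 = 38.564745

E0=38.5647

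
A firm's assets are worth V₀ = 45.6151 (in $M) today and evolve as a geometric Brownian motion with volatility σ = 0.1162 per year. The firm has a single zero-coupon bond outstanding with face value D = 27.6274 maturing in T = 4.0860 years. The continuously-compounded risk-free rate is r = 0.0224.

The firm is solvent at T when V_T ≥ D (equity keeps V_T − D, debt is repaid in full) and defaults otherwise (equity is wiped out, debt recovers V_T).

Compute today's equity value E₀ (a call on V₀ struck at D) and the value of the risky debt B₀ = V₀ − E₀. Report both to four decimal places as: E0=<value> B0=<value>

E0=20.4188 B0=25.1963

d₁ = [ln(V₀/D) + (r + σ²/2)T] / (σ√T)
   = [ln(45.6151/27.6274) + (0.0224 + 0.5·0.1162²)·4.0860] / (0.1162·√4.0860)
   = [0.501431 + 0.119112] / 0.234885 = 2.641900
d₂ = d₁ − σ√T = 2.641900 − 0.234885 = 2.407015
N(d₁) = 0.995878,  N(d₂) = 0.991958,  e^(−rT) = 0.912537
E₀ = V₀·N(d₁) − D·e^(−rT)·N(d₂)
   = 45.6151·0.995878 − 27.6274·0.912537·0.991958 = 20.418779
B₀ = V₀ − E₀ = 45.6151 − 20.418779 = 25.196321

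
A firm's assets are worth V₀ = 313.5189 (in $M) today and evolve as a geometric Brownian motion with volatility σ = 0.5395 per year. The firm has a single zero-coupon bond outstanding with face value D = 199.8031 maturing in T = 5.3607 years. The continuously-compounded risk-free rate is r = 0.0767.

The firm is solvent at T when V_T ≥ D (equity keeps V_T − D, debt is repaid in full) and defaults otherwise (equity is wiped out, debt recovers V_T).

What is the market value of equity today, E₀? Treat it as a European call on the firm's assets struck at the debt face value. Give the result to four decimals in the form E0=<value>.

d₁ = [ln(V₀/D) + (r + σ²/2)T] / (σ√T)
   = [ln(313.5189/199.8031) + (0.0767 + 0.5·0.5395²)·5.3607] / (0.5395·√5.3607)
   = [0.450527 + 1.191309] / 1.249114 = 1.314400
d₂ = d₁ − σ√T = 1.314400 − 1.249114 = 0.065286
N(d₁) = 0.905644,  N(d₂) = 0.526027,  e^(−rT) = 0.662877
E₀ = V₀·N(d₁) − D·e^(−rT)·N(d₂)
   = 313.5189·0.905644 − 199.8031·0.662877·0.526027 = 214.267015

E0=214.2670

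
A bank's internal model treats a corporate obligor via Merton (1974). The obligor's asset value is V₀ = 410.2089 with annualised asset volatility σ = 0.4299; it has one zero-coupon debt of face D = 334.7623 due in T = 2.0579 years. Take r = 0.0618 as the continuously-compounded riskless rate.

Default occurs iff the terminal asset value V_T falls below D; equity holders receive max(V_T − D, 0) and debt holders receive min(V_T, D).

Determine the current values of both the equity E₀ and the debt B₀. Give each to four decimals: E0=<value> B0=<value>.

d₁ = [ln(V₀/D) + (r + σ²/2)T] / (σ√T)
   = [ln(410.2089/334.7623) + (0.0618 + 0.5·0.4299²)·2.0579] / (0.4299·√2.0579)
   = [0.203246 + 0.317343] / 0.616708 = 0.844141
d₂ = d₁ − σ√T = 0.844141 − 0.616708 = 0.227433
N(d₁) = 0.800705,  N(d₂) = 0.589956,  e^(−rT) = 0.880577
E₀ = V₀·N(d₁) − D·e^(−rT)·N(d₂)
   = 410.2089·0.800705 − 334.7623·0.880577·0.589956 = 154.546528
B₀ = V₀ − E₀ = 410.2089 − 154.546528 = 255.662372

E0=154.5465 B0=255.6624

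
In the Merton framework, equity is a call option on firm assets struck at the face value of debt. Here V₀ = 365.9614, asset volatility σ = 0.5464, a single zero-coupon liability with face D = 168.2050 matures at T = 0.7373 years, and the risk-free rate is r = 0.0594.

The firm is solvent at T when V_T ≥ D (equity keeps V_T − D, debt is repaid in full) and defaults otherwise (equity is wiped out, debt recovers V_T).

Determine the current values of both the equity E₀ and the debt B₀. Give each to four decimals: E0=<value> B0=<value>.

d₁ = [ln(V₀/D) + (r + σ²/2)T] / (σ√T)
   = [ln(365.9614/168.2050) + (0.0594 + 0.5·0.5464²)·0.7373] / (0.5464·√0.7373)
   = [0.777344 + 0.153857] / 0.469173 = 1.984773
d₂ = d₁ − σ√T = 1.984773 − 0.469173 = 1.515600
N(d₁) = 0.976415,  N(d₂) = 0.935190,  e^(−rT) = 0.957150
E₀ = V₀·N(d₁) − D·e^(−rT)·N(d₂)
   = 365.9614·0.976415 − 168.2050·0.957150·0.935190 = 206.767183
B₀ = V₀ − E₀ = 365.9614 − 206.767183 = 159.194217

E0=206.7672 B0=159.1942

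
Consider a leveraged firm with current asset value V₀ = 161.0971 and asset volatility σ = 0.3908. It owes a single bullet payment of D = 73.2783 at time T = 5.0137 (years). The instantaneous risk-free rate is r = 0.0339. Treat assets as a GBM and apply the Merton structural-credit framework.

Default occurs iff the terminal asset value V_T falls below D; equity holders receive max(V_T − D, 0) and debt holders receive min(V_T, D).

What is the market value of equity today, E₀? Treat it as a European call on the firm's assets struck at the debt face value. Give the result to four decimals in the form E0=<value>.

d₁ = [ln(V₀/D) + (r + σ²/2)T] / (σ√T)
   = [ln(161.0971/73.2783) + (0.0339 + 0.5·0.3908²)·5.0137] / (0.3908·√5.0137)
   = [0.787743 + 0.552822] / 0.875052 = 1.531984
d₂ = d₁ − σ√T = 1.531984 − 0.875052 = 0.656932
N(d₁) = 0.937237,  N(d₂) = 0.744388,  e^(−rT) = 0.843695
E₀ = V₀·N(d₁) − D·e^(−rT)·N(d₂)
   = 161.0971·0.937237 − 73.2783·0.843695·0.744388 = 104.964714

E0=104.9647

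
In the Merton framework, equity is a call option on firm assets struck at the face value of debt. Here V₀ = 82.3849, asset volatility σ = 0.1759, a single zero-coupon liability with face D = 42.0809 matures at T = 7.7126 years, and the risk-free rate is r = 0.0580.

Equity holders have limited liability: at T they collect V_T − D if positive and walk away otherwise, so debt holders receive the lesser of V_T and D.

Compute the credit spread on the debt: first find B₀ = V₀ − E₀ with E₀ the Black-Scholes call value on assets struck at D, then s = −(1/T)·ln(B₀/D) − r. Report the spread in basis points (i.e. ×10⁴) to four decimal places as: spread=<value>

spread=4.0735

d₁ = [ln(V₀/D) + (r + σ²/2)T] / (σ√T)
   = [ln(82.3849/42.0809) + (0.0580 + 0.5·0.1759²)·7.7126] / (0.1759·√7.7126)
   = [0.671808 + 0.566648] / 0.488502 = 2.535212
d₂ = d₁ − σ√T = 2.535212 − 0.488502 = 2.046711
N(d₁) = 0.994381,  N(d₂) = 0.979657,  e^(−rT) = 0.639332
E₀ = V₀·N(d₁) − D·e^(−rT)·N(d₂)
   = 82.3849·0.994381 − 42.0809·0.639332·0.979657 = 55.565609
B₀ = V₀ − E₀ = 82.3849 − 55.565609 = 26.819291
spread = −(1/T)·ln(B₀/D) − r = −(1/7.7126)·ln(26.819291/42.0809) − 0.0580 = 0.00040735
in basis points: 0.00040735 × 10⁴ = 4.0735 bp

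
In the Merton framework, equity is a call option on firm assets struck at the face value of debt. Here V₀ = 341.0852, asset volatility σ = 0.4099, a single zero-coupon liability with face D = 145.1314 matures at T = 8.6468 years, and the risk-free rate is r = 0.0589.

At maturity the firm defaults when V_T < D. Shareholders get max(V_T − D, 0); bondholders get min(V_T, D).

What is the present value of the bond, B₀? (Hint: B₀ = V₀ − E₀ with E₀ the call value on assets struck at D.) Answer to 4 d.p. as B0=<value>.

B0=75.3189

d₁ = [ln(V₀/D) + (r + σ²/2)T] / (σ√T)
   = [ln(341.0852/145.1314) + (0.0589 + 0.5·0.4099²)·8.6468] / (0.4099·√8.6468)
   = [0.854493 + 1.235706] / 1.205329 = 1.734131
d₂ = d₁ − σ√T = 1.734131 − 1.205329 = 0.528802
N(d₁) = 0.958553,  N(d₂) = 0.701529,  e^(−rT) = 0.600918
E₀ = V₀·N(d₁) − D·e^(−rT)·N(d₂)
   = 341.0852·0.958553 − 145.1314·0.600918·0.701529 = 265.766322
B₀ = V₀ − E₀ = 341.0852 − 265.766322 = 75.318878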